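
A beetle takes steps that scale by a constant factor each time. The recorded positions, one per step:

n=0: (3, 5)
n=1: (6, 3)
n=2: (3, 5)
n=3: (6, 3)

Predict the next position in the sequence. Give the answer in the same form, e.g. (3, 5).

(3, 5)

The jumps are (+3, -2), (-3, +2), (+3, -2) — a geometric progression with ratio -1.
step 4: (6, 3) + (-3, +2) → (3, 5)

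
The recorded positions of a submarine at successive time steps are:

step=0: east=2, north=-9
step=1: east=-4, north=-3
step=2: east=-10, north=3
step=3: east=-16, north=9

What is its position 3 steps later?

The position changes by (-6, +6) every step.
step 4: east=-16, north=9 + (-6, +6) → east=-22, north=15
step 5: east=-22, north=15 + (-6, +6) → east=-28, north=21
step 6: east=-28, north=21 + (-6, +6) → east=-34, north=27

east=-34, north=27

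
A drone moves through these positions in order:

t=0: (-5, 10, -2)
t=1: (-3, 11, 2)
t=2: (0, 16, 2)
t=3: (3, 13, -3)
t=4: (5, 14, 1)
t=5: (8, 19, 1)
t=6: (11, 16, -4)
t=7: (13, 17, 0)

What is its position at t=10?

(21, 20, -1)

The moves between consecutive positions are (+2, +1, +4), (+3, +5, +0), (+3, -3, -5), (+2, +1, +4), (+3, +5, +0), (+3, -3, -5), (+2, +1, +4); they repeat the 3-cycle [(+2, +1, +4), (+3, +5, +0), (+3, -3, -5)].
step 8: apply (+3, +5, +0) → (16, 22, 0)
step 9: apply (+3, -3, -5) → (19, 19, -5)
step 10: apply (+2, +1, +4) → (21, 20, -1)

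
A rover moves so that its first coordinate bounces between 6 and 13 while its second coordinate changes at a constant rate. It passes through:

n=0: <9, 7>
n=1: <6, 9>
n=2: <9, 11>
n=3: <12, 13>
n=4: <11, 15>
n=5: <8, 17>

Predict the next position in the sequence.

The first coordinate travels 3 per step and bounces off the walls at 6 and 13.
  step 6: 8 → 7
The second coordinate changes by +2 each step: at step 6 it is 19.

<7, 19>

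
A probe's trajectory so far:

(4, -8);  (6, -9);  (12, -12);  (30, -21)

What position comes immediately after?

(84, -48)

The jumps are (+2, -1), (+6, -3), (+18, -9) — a geometric progression with ratio 3.
step 4: (30, -21) + (+54, -27) → (84, -48)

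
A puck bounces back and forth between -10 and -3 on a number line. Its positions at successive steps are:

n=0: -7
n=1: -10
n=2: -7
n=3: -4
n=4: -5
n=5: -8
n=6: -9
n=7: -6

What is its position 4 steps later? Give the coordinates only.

-8

The value travels 3 per step and bounces off the walls at -10 and -3.
  step 8: -6 → -3
  step 9: -3 → -6
  step 10: -6 → -9
  step 11: -9 → -8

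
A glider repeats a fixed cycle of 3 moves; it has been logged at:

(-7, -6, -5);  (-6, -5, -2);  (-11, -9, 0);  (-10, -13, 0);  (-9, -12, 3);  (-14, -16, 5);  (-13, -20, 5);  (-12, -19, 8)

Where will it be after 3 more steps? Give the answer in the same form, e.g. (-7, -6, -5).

The moves between consecutive positions are (+1, +1, +3), (-5, -4, +2), (+1, -4, +0), (+1, +1, +3), (-5, -4, +2), (+1, -4, +0), (+1, +1, +3); they repeat the 3-cycle [(+1, +1, +3), (-5, -4, +2), (+1, -4, +0)].
step 8: apply (-5, -4, +2) → (-17, -23, 10)
step 9: apply (+1, -4, +0) → (-16, -27, 10)
step 10: apply (+1, +1, +3) → (-15, -26, 13)

(-15, -26, 13)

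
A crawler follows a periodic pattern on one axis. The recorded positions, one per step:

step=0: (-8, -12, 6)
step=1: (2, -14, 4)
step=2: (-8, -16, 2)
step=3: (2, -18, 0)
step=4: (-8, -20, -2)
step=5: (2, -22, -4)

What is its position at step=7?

(2, -26, -8)

First: cycles through -8, 2 every 2 steps. Step 7 lands at position 1 of the cycle → 2.
Second: linear, -2 per step → -26 at step 7.
Third: linear, -2 per step → -8 at step 7.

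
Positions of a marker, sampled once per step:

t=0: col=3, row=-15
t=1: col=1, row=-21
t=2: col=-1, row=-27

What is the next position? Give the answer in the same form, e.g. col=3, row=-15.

col=-3, row=-33

Constant displacement of (-2,-6) per step.
step 3: col=-1, row=-27 + (-2,-6) → col=-3, row=-33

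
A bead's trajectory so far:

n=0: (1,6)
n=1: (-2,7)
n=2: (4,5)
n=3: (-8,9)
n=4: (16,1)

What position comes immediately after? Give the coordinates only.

(-32,17)

The jumps are (-3,+1), (+6,-2), (-12,+4), (+24,-8) — a geometric progression with ratio -2.
step 5: (16,1) + (-48,+16) → (-32,17)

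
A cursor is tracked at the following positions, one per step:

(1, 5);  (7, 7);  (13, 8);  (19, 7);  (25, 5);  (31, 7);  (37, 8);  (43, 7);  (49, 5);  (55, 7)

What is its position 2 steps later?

The first coordinate changes by +6 each step, so at step 11 it is 1 + 11·(6) = 67.
The second coordinate repeats the cycle [5, 7, 8, 7] with period 4; step 11 mod 4 = 3, giving 7.

(67, 7)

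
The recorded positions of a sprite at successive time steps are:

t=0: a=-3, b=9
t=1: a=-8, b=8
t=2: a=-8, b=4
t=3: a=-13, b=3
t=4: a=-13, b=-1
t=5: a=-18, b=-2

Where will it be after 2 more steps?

The moves between consecutive positions are (-5, -1), (+0, -4), (-5, -1), (+0, -4), (-5, -1); they repeat the 2-cycle [(-5, -1), (+0, -4)].
step 6: apply (+0, -4) → a=-18, b=-6
step 7: apply (-5, -1) → a=-23, b=-7

a=-23, b=-7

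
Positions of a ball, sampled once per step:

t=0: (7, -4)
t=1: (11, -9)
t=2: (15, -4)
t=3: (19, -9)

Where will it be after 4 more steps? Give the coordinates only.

The first coordinate changes by +4 each step, so at step 7 it is 7 + 7·(4) = 35.
The second coordinate repeats the cycle [-4, -9] with period 2; step 7 mod 2 = 1, giving -9.

(35, -9)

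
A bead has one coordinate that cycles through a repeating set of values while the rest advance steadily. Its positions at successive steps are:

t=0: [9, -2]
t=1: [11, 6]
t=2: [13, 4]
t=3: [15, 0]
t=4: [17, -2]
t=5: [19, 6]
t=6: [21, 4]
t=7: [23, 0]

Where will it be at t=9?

[27, 6]

The first coordinate changes by +2 each step, so at step 9 it is 9 + 9·(2) = 27.
The second coordinate repeats the cycle [-2, 6, 4, 0] with period 4; step 9 mod 4 = 1, giving 6.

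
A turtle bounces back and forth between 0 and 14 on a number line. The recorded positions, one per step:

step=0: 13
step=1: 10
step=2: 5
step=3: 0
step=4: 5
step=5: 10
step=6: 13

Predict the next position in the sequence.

8

The value travels 5 per step and bounces off the walls at 0 and 14.
  step 7: 13 → 8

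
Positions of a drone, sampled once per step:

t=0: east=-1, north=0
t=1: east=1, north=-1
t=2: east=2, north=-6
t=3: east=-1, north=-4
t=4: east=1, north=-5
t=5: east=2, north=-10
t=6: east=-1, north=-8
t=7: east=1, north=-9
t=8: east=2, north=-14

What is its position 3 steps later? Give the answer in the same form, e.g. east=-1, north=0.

east=2, north=-18

Differencing gives (+2, -1), (+1, -5), (-3, +2), (+2, -1), (+1, -5), (-3, +2), (+2, -1), (+1, -5). This is the pattern (+2, -1), (+1, -5), (-3, +2) repeated.
step 9: apply (-3, +2) → east=-1, north=-12
step 10: apply (+2, -1) → east=1, north=-13
step 11: apply (+1, -5) → east=2, north=-18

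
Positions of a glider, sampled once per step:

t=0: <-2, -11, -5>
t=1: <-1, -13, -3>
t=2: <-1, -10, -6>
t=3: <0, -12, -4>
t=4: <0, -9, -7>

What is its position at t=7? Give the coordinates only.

<2, -10, -6>

Step-to-step displacements: <+1, -2, +2>, <+0, +3, -3>, <+1, -2, +2>, <+0, +3, -3> — a repeating cycle of length 2.
step 5: apply <+1, -2, +2> → <1, -11, -5>
step 6: apply <+0, +3, -3> → <1, -8, -8>
step 7: apply <+1, -2, +2> → <2, -10, -6>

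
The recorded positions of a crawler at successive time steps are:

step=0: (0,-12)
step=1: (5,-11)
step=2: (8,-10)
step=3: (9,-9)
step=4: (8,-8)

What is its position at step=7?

Taking differences between consecutive positions: (+5,+1), (+3,+1), (+1,+1), (-1,+1). These grow by (-2,+0) each step.
step 5: (8,-8) + (-3,+1) → (5,-7)
step 6: (5,-7) + (-5,+1) → (0,-6)
step 7: (0,-6) + (-7,+1) → (-7,-5)

(-7,-5)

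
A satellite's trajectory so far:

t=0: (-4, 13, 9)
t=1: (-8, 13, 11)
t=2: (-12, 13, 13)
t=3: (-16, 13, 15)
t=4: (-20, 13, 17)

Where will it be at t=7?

(-32, 13, 23)

The position changes by (-4, +0, +2) every step.
step 5: (-20, 13, 17) + (-4, +0, +2) → (-24, 13, 19)
step 6: (-24, 13, 19) + (-4, +0, +2) → (-28, 13, 21)
step 7: (-28, 13, 21) + (-4, +0, +2) → (-32, 13, 23)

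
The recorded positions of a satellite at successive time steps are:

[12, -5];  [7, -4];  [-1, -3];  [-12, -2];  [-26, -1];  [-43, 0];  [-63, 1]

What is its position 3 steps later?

[-141, 4]

Taking differences between consecutive positions: [-5, +1], [-8, +1], [-11, +1], [-14, +1], [-17, +1], [-20, +1]. These grow by [-3, +0] each step.
step 7: [-63, 1] + [-23, +1] → [-86, 2]
step 8: [-86, 2] + [-26, +1] → [-112, 3]
step 9: [-112, 3] + [-29, +1] → [-141, 4]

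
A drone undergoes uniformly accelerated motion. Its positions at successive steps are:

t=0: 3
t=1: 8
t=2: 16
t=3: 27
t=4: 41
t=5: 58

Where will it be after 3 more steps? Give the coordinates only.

127

Taking differences between consecutive positions: +5, +8, +11, +14, +17. These grow by +3 each step.
step 6: 58 + 20 → 78
step 7: 78 + 23 → 101
step 8: 101 + 26 → 127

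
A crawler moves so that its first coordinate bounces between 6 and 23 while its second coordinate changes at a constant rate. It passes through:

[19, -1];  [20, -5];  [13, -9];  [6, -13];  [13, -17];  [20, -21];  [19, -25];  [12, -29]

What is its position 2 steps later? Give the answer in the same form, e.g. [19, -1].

The first coordinate reflects between 6 and 23, moving 7 per step.
  step 8: 12 → 7
  step 9: 7 → 14
The second coordinate changes by -4 each step: at step 9 it is -37.

[14, -37]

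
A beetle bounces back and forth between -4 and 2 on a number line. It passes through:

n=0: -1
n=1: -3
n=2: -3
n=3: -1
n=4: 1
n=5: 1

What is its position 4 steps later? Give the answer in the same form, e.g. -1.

The value reflects between -4 and 2, moving 2 per step.
  step 6: 1 → -1
  step 7: -1 → -3
  step 8: -3 → -3
  step 9: -3 → -1

-1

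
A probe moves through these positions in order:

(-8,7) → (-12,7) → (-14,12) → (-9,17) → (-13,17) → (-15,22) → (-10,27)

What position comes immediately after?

(-14,27)

Step-to-step displacements: (-4,+0), (-2,+5), (+5,+5), (-4,+0), (-2,+5), (+5,+5) — a repeating cycle of length 3.
step 7: apply (-4,+0) → (-14,27)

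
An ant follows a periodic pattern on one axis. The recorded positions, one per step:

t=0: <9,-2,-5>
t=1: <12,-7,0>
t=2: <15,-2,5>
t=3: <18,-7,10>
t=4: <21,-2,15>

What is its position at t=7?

<30,-7,30>

The first coordinate changes by +3 each step, so at step 7 it is 9 + 7·(3) = 30.
The second coordinate repeats the cycle [-2, -7] with period 2; step 7 mod 2 = 1, giving -7.
The third coordinate changes by +5 each step, so at step 7 it is -5 + 7·(5) = 30.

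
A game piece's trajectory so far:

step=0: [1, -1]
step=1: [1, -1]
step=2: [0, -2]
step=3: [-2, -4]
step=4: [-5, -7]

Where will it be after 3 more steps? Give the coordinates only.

[-20, -22]

First differences are [+0, +0], [-1, -1], [-2, -2], [-3, -3]; their common second difference is [-1, -1] (constant acceleration).
step 5: [-5, -7] + [-4, -4] → [-9, -11]
step 6: [-9, -11] + [-5, -5] → [-14, -16]
step 7: [-14, -16] + [-6, -6] → [-20, -22]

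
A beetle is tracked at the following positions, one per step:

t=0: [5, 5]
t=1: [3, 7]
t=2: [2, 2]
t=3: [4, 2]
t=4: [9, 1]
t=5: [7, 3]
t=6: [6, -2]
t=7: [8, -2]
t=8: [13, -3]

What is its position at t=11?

Step-to-step displacements: [-2, +2], [-1, -5], [+2, +0], [+5, -1], [-2, +2], [-1, -5], [+2, +0], [+5, -1] — a repeating cycle of length 4.
step 9: apply [-2, +2] → [11, -1]
step 10: apply [-1, -5] → [10, -6]
step 11: apply [+2, +0] → [12, -6]

[12, -6]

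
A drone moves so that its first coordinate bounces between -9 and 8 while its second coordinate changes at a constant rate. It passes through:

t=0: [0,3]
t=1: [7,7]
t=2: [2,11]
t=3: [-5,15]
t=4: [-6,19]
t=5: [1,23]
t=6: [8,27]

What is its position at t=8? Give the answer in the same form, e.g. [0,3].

The first coordinate travels 7 per step and bounces off the walls at -9 and 8.
  step 7: 8 → 1
  step 8: 1 → -6
The second coordinate changes by +4 each step: at step 8 it is 35.

[-6,35]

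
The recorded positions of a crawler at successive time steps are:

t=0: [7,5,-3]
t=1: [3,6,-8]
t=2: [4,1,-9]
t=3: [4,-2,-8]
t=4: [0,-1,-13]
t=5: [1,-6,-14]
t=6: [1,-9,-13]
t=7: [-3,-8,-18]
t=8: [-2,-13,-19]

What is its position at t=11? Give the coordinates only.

Step-to-step displacements: [-4,+1,-5], [+1,-5,-1], [+0,-3,+1], [-4,+1,-5], [+1,-5,-1], [+0,-3,+1], [-4,+1,-5], [+1,-5,-1] — a repeating cycle of length 3.
step 9: apply [+0,-3,+1] → [-2,-16,-18]
step 10: apply [-4,+1,-5] → [-6,-15,-23]
step 11: apply [+1,-5,-1] → [-5,-20,-24]

[-5,-20,-24]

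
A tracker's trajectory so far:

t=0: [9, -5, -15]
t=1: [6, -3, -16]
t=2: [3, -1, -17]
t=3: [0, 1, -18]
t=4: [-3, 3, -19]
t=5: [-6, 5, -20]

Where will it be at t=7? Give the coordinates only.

[-12, 9, -22]

Each step adds [-3, +2, -1] to the position.
step 6: [-6, 5, -20] + [-3, +2, -1] → [-9, 7, -21]
step 7: [-9, 7, -21] + [-3, +2, -1] → [-12, 9, -22]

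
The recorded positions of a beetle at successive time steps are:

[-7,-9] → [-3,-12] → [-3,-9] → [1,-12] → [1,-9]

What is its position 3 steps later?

[9,-12]

Differencing gives [+4,-3], [+0,+3], [+4,-3], [+0,+3]. This is the pattern [+4,-3], [+0,+3] repeated.
step 5: apply [+4,-3] → [5,-12]
step 6: apply [+0,+3] → [5,-9]
step 7: apply [+4,-3] → [9,-12]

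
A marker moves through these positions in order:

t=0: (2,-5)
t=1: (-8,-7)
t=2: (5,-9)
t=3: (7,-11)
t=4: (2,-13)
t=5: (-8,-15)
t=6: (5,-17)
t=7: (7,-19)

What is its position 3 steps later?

The first coordinate repeats the cycle [2, -8, 5, 7] with period 4; step 10 mod 4 = 2, giving 5.
The second coordinate changes by -2 each step, so at step 10 it is -5 + 10·(-2) = -25.

(5,-25)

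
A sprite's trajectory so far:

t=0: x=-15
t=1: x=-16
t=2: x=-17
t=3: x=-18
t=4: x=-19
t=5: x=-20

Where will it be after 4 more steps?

x=-24

Constant displacement of -1 per step.
step 6: -20 − 1 → x=-21
step 7: -21 − 1 → x=-22
step 8: -22 − 1 → x=-23
step 9: -23 − 1 → x=-24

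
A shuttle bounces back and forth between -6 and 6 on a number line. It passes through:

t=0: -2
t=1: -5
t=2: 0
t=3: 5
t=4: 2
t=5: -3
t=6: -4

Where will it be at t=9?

1

The value reflects between -6 and 6, moving 5 per step.
  step 7: -4 → 1
  step 8: 1 → 6
  step 9: 6 → 1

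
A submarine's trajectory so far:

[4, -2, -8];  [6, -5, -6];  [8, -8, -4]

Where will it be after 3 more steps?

The position changes by [+2, -3, +2] every step.
step 3: [8, -8, -4] + [+2, -3, +2] → [10, -11, -2]
step 4: [10, -11, -2] + [+2, -3, +2] → [12, -14, 0]
step 5: [12, -14, 0] + [+2, -3, +2] → [14, -17, 2]

[14, -17, 2]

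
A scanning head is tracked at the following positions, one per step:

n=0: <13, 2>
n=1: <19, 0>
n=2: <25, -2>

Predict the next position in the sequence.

<31, -4>

Each step adds <+6, -2> to the position.
step 3: <25, -2> + <+6, -2> → <31, -4>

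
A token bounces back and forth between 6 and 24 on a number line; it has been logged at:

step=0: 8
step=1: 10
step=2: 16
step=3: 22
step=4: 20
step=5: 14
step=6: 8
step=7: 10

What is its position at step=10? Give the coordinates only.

The value reflects between 6 and 24, moving 6 per step.
  step 8: 10 → 16
  step 9: 16 → 22
  step 10: 22 → 20

20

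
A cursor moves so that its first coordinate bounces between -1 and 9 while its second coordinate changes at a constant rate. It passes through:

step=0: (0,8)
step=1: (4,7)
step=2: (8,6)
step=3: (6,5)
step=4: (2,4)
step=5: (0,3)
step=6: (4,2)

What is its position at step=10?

The first coordinate travels 4 per step and bounces off the walls at -1 and 9.
  step 7: 4 → 8
  step 8: 8 → 6
  step 9: 6 → 2
  step 10: 2 → 0
The second coordinate changes by -1 each step: at step 10 it is -2.

(0,-2)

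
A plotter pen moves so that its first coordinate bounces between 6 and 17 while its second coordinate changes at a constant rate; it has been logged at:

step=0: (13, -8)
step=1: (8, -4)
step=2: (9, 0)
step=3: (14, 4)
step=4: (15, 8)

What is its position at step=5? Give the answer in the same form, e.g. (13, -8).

The first coordinate travels 5 per step and bounces off the walls at 6 and 17.
  step 5: 15 → 10
The second coordinate changes by +4 each step: at step 5 it is 12.

(10, 12)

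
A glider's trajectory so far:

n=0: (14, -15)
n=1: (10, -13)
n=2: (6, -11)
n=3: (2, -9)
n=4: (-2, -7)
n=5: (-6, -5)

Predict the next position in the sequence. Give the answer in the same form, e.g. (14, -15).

Constant displacement of (-4, +2) per step.
step 6: (-6, -5) + (-4, +2) → (-10, -3)

(-10, -3)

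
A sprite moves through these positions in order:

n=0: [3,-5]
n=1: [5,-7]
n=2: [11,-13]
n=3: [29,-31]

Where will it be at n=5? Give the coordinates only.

Consecutive displacements [+2,-2], [+6,-6], [+18,-18] scale by a factor of 3 each step.
step 4: [29,-31] + [+54,-54] → [83,-85]
step 5: [83,-85] + [+162,-162] → [245,-247]

[245,-247]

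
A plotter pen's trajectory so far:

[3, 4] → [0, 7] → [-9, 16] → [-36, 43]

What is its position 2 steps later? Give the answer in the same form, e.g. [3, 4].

Consecutive displacements [-3, +3], [-9, +9], [-27, +27] scale by a factor of 3 each step.
step 4: [-36, 43] + [-81, +81] → [-117, 124]
step 5: [-117, 124] + [-243, +243] → [-360, 367]

[-360, 367]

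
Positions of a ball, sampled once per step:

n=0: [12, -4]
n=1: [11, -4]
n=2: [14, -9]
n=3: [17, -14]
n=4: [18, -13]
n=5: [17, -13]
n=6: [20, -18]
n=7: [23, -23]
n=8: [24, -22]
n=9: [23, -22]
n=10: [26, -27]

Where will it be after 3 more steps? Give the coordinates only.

[29, -31]

The moves between consecutive positions are [-1, +0], [+3, -5], [+3, -5], [+1, +1], [-1, +0], [+3, -5], [+3, -5], [+1, +1], [-1, +0], [+3, -5]; they repeat the 4-cycle [[-1, +0], [+3, -5], [+3, -5], [+1, +1]].
step 11: apply [+3, -5] → [29, -32]
step 12: apply [+1, +1] → [30, -31]
step 13: apply [-1, +0] → [29, -31]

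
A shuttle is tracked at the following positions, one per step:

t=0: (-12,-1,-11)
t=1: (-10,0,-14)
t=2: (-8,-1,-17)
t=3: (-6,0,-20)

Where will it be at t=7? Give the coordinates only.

(2,0,-32)

First: linear, +2 per step → 2 at step 7.
Second: cycles through -1, 0 every 2 steps. Step 7 lands at position 1 of the cycle → 0.
Third: linear, -3 per step → -32 at step 7.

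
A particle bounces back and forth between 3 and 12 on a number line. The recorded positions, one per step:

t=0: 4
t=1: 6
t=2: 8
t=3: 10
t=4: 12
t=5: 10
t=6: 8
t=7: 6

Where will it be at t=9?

4

The value reflects between 3 and 12, moving 2 per step.
  step 8: 6 → 4
  step 9: 4 → 4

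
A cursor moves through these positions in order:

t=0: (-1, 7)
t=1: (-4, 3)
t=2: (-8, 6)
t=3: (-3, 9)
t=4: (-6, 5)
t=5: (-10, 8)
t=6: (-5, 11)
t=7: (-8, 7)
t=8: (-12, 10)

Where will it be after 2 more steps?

Differencing gives (-3, -4), (-4, +3), (+5, +3), (-3, -4), (-4, +3), (+5, +3), (-3, -4), (-4, +3). This is the pattern (-3, -4), (-4, +3), (+5, +3) repeated.
step 9: apply (+5, +3) → (-7, 13)
step 10: apply (-3, -4) → (-10, 9)

(-10, 9)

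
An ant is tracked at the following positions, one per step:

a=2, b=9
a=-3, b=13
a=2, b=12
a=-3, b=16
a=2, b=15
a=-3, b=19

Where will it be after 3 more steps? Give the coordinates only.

Step-to-step displacements: (-5, +4), (+5, -1), (-5, +4), (+5, -1), (-5, +4) — a repeating cycle of length 2.
step 6: apply (+5, -1) → a=2, b=18
step 7: apply (-5, +4) → a=-3, b=22
step 8: apply (+5, -1) → a=2, b=21

a=2, b=21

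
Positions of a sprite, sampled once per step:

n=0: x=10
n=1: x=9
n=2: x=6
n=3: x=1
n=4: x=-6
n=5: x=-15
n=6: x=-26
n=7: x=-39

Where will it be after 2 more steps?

x=-71

First differences are -1, -3, -5, -7, -9, -11, -13; their common second difference is -2 (constant acceleration).
step 8: -39 − 15 → x=-54
step 9: -54 − 17 → x=-71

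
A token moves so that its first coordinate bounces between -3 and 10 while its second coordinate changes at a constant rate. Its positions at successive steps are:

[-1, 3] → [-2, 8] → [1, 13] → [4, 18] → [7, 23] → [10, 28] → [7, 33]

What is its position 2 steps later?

[1, 43]

The first coordinate reflects between -3 and 10, moving 3 per step.
  step 7: 7 → 4
  step 8: 4 → 1
The second coordinate changes by +5 each step: at step 8 it is 43.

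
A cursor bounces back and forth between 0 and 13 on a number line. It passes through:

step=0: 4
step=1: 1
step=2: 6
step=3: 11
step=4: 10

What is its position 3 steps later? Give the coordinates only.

The value reflects between 0 and 13, moving 5 per step.
  step 5: 10 → 5
  step 6: 5 → 0
  step 7: 0 → 5

5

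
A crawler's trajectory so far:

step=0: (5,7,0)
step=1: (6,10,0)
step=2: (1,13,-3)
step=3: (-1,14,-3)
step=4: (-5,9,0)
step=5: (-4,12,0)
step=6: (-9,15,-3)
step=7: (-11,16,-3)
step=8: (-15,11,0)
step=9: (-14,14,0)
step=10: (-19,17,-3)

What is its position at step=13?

The moves between consecutive positions are (+1,+3,+0), (-5,+3,-3), (-2,+1,+0), (-4,-5,+3), (+1,+3,+0), (-5,+3,-3), (-2,+1,+0), (-4,-5,+3), (+1,+3,+0), (-5,+3,-3); they repeat the 4-cycle [(+1,+3,+0), (-5,+3,-3), (-2,+1,+0), (-4,-5,+3)].
step 11: apply (-2,+1,+0) → (-21,18,-3)
step 12: apply (-4,-5,+3) → (-25,13,0)
step 13: apply (+1,+3,+0) → (-24,16,0)

(-24,16,0)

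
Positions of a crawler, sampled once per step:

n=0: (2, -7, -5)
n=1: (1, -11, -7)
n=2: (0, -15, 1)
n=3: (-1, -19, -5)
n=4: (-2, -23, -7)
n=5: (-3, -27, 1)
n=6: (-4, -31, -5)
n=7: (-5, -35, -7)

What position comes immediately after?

(-6, -39, 1)

First: linear, -1 per step → -6 at step 8.
Second: linear, -4 per step → -39 at step 8.
Third: cycles through -5, -7, 1 every 3 steps. Step 8 lands at position 2 of the cycle → 1.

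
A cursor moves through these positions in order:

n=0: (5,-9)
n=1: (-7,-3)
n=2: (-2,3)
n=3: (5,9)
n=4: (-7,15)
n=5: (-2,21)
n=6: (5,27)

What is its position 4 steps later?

First: cycles through 5, -7, -2 every 3 steps. Step 10 lands at position 1 of the cycle → -7.
Second: linear, +6 per step → 51 at step 10.

(-7,51)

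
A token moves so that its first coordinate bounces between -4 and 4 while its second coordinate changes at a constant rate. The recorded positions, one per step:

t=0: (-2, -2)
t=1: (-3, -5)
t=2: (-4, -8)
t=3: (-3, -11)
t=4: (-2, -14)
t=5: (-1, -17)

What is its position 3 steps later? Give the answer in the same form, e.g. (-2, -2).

(2, -26)

The first coordinate reflects between -4 and 4, moving 1 per step.
  step 6: -1 → 0
  step 7: 0 → 1
  step 8: 1 → 2
The second coordinate changes by -3 each step: at step 8 it is -26.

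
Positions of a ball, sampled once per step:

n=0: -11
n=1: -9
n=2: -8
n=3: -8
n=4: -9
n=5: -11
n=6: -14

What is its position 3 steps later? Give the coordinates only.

Taking differences between consecutive positions: +2, +1, +0, -1, -2, -3. These grow by -1 each step.
step 7: -14 − 4 → -18
step 8: -18 − 5 → -23
step 9: -23 − 6 → -29

-29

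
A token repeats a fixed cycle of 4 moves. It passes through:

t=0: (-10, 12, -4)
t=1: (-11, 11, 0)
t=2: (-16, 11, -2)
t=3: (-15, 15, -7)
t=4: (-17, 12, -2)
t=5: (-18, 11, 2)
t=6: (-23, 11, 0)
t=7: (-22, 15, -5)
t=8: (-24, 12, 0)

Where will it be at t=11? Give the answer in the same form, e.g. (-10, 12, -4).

The moves between consecutive positions are (-1, -1, +4), (-5, +0, -2), (+1, +4, -5), (-2, -3, +5), (-1, -1, +4), (-5, +0, -2), (+1, +4, -5), (-2, -3, +5); they repeat the 4-cycle [(-1, -1, +4), (-5, +0, -2), (+1, +4, -5), (-2, -3, +5)].
step 9: apply (-1, -1, +4) → (-25, 11, 4)
step 10: apply (-5, +0, -2) → (-30, 11, 2)
step 11: apply (+1, +4, -5) → (-29, 15, -3)

(-29, 15, -3)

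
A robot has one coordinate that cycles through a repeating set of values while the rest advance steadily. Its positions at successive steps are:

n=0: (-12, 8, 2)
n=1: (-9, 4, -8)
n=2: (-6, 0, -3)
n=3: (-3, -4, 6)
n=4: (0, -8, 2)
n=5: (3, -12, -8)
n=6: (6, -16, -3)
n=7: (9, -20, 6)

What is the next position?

The first coordinate changes by +3 each step, so at step 8 it is -12 + 8·(3) = 12.
The second coordinate changes by -4 each step, so at step 8 it is 8 + 8·(-4) = -24.
The third coordinate repeats the cycle [2, -8, -3, 6] with period 4; step 8 mod 4 = 0, giving 2.

(12, -24, 2)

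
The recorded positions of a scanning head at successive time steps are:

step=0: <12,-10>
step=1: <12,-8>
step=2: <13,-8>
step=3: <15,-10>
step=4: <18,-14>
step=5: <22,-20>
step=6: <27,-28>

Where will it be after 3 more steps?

Taking differences between consecutive positions: <+0,+2>, <+1,+0>, <+2,-2>, <+3,-4>, <+4,-6>, <+5,-8>. These grow by <+1,-2> each step.
step 7: <27,-28> + <+6,-10> → <33,-38>
step 8: <33,-38> + <+7,-12> → <40,-50>
step 9: <40,-50> + <+8,-14> → <48,-64>

<48,-64>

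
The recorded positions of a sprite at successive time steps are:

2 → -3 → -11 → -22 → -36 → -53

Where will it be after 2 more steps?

-96

Successive displacements: -5, -8, -11, -14, -17 — each changes by -3.
step 6: -53 − 20 → -73
step 7: -73 − 23 → -96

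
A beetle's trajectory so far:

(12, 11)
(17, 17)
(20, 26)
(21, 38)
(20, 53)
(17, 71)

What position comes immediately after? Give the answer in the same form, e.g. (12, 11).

Successive displacements: (+5, +6), (+3, +9), (+1, +12), (-1, +15), (-3, +18) — each changes by (-2, +3).
step 6: (17, 71) + (-5, +21) → (12, 92)

(12, 92)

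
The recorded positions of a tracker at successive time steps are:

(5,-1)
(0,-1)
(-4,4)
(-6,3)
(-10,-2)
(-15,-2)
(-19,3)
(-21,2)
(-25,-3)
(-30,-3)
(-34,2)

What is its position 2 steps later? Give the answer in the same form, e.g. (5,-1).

The moves between consecutive positions are (-5,+0), (-4,+5), (-2,-1), (-4,-5), (-5,+0), (-4,+5), (-2,-1), (-4,-5), (-5,+0), (-4,+5); they repeat the 4-cycle [(-5,+0), (-4,+5), (-2,-1), (-4,-5)].
step 11: apply (-2,-1) → (-36,1)
step 12: apply (-4,-5) → (-40,-4)

(-40,-4)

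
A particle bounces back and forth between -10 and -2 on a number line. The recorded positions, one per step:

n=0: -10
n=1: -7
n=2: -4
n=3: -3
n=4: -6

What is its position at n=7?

-5

The value reflects between -10 and -2, moving 3 per step.
  step 5: -6 → -9
  step 6: -9 → -8
  step 7: -8 → -5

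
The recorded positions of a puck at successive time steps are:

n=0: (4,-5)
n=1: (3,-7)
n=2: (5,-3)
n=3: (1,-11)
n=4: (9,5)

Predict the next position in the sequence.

(-7,-27)

Consecutive displacements (-1,-2), (+2,+4), (-4,-8), (+8,+16) scale by a factor of -2 each step.
step 5: (9,5) + (-16,-32) → (-7,-27)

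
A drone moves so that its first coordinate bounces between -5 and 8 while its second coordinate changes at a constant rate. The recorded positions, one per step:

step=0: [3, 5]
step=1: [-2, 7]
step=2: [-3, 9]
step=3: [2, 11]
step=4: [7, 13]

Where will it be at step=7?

The first coordinate reflects between -5 and 8, moving 5 per step.
  step 5: 7 → 4
  step 6: 4 → -1
  step 7: -1 → -4
The second coordinate changes by +2 each step: at step 7 it is 19.

[-4, 19]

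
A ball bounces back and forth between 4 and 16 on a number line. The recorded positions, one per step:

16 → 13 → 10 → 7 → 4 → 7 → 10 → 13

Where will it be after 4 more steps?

The value travels 3 per step and bounces off the walls at 4 and 16.
  step 8: 13 → 16
  step 9: 16 → 13
  step 10: 13 → 10
  step 11: 10 → 7

7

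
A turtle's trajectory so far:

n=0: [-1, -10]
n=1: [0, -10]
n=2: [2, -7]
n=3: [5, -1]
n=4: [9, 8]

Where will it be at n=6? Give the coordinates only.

Taking differences between consecutive positions: [+1, +0], [+2, +3], [+3, +6], [+4, +9]. These grow by [+1, +3] each step.
step 5: [9, 8] + [+5, +12] → [14, 20]
step 6: [14, 20] + [+6, +15] → [20, 35]

[20, 35]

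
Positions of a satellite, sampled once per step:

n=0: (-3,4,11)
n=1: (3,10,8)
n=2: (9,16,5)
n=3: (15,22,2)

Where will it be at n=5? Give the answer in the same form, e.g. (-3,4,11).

The position changes by (+6,+6,-3) every step.
step 4: (15,22,2) + (+6,+6,-3) → (21,28,-1)
step 5: (21,28,-1) + (+6,+6,-3) → (27,34,-4)

(27,34,-4)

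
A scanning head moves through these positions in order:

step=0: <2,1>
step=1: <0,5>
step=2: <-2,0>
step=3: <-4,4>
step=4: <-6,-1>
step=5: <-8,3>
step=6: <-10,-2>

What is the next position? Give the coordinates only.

<-12,2>

Step-to-step displacements: <-2,+4>, <-2,-5>, <-2,+4>, <-2,-5>, <-2,+4>, <-2,-5> — a repeating cycle of length 2.
step 7: apply <-2,+4> → <-12,2>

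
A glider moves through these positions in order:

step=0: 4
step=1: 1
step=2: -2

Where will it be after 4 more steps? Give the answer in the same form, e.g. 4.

Constant displacement of -3 per step.
step 3: -2 − 3 → -5
step 4: -5 − 3 → -8
step 5: -8 − 3 → -11
step 6: -11 − 3 → -14

-14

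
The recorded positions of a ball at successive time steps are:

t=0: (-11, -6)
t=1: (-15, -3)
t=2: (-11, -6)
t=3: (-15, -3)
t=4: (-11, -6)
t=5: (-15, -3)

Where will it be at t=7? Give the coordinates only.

The moves between consecutive positions are (-4, +3), (+4, -3), (-4, +3), (+4, -3), (-4, +3); they repeat the 2-cycle [(-4, +3), (+4, -3)].
step 6: apply (+4, -3) → (-11, -6)
step 7: apply (-4, +3) → (-15, -3)

(-15, -3)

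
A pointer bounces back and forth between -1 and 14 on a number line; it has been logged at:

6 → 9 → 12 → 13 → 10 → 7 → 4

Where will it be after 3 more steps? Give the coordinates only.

The value reflects between -1 and 14, moving 3 per step.
  step 7: 4 → 1
  step 8: 1 → 0
  step 9: 0 → 3

3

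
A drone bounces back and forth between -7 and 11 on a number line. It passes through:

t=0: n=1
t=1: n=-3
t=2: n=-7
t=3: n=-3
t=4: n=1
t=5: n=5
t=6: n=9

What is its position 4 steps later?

The value travels 4 per step and bounces off the walls at -7 and 11.
  step 7: 9 → 9
  step 8: 9 → 5
  step 9: 5 → 1
  step 10: 1 → -3

n=-3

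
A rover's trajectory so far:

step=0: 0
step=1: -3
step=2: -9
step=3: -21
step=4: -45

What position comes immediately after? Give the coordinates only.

-93

Consecutive displacements -3, -6, -12, -24 scale by a factor of 2 each step.
step 5: -45 − 48 → -93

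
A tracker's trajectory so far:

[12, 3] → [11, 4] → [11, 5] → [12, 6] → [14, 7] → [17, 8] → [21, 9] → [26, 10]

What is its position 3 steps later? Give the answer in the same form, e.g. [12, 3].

First differences are [-1, +1], [+0, +1], [+1, +1], [+2, +1], [+3, +1], [+4, +1], [+5, +1]; their common second difference is [+1, +0] (constant acceleration).
step 8: [26, 10] + [+6, +1] → [32, 11]
step 9: [32, 11] + [+7, +1] → [39, 12]
step 10: [39, 12] + [+8, +1] → [47, 13]

[47, 13]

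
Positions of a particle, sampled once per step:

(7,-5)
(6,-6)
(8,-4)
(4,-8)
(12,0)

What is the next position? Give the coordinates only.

Consecutive displacements (-1,-1), (+2,+2), (-4,-4), (+8,+8) scale by a factor of -2 each step.
step 5: (12,0) + (-16,-16) → (-4,-16)

(-4,-16)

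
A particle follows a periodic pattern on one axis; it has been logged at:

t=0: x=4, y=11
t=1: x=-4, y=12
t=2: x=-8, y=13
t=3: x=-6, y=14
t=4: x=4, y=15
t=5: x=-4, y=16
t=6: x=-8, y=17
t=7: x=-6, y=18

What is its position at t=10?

X: cycles through 4, -4, -8, -6 every 4 steps. Step 10 lands at position 2 of the cycle → -8.
Y: linear, +1 per step → 21 at step 10.

x=-8, y=21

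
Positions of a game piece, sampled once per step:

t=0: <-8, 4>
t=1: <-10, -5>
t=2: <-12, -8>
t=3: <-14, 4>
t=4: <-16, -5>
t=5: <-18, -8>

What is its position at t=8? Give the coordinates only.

<-24, -8>

The first coordinate changes by -2 each step, so at step 8 it is -8 + 8·(-2) = -24.
The second coordinate repeats the cycle [4, -5, -8] with period 3; step 8 mod 3 = 2, giving -8.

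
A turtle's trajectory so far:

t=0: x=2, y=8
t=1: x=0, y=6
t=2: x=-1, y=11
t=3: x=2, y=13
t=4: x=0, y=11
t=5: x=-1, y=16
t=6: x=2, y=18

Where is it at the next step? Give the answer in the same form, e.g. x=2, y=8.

The moves between consecutive positions are (-2, -2), (-1, +5), (+3, +2), (-2, -2), (-1, +5), (+3, +2); they repeat the 3-cycle [(-2, -2), (-1, +5), (+3, +2)].
step 7: apply (-2, -2) → x=0, y=16

x=0, y=16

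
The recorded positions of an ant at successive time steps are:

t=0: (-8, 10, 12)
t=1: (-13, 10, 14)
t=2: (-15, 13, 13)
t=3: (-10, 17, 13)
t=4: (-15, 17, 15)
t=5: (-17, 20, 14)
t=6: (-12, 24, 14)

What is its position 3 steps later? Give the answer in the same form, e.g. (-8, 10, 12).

Differencing gives (-5, +0, +2), (-2, +3, -1), (+5, +4, +0), (-5, +0, +2), (-2, +3, -1), (+5, +4, +0). This is the pattern (-5, +0, +2), (-2, +3, -1), (+5, +4, +0) repeated.
step 7: apply (-5, +0, +2) → (-17, 24, 16)
step 8: apply (-2, +3, -1) → (-19, 27, 15)
step 9: apply (+5, +4, +0) → (-14, 31, 15)

(-14, 31, 15)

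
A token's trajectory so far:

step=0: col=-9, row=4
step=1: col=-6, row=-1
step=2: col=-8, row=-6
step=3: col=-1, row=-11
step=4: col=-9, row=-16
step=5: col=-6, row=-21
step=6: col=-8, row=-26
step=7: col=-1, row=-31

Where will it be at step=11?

The col coordinate repeats the cycle [-9, -6, -8, -1] with period 4; step 11 mod 4 = 3, giving -1.
The row coordinate changes by -5 each step, so at step 11 it is 4 + 11·(-5) = -51.

col=-1, row=-51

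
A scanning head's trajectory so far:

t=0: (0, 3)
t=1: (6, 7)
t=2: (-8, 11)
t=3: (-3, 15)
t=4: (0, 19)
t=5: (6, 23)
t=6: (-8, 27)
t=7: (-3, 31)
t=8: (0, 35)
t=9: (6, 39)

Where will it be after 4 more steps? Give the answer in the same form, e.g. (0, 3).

First: cycles through 0, 6, -8, -3 every 4 steps. Step 13 lands at position 1 of the cycle → 6.
Second: linear, +4 per step → 55 at step 13.

(6, 55)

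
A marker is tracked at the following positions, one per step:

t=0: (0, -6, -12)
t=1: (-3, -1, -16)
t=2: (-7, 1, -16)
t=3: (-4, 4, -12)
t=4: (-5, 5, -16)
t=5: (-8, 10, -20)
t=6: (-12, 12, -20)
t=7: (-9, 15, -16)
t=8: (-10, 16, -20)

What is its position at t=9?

(-13, 21, -24)

Differencing gives (-3, +5, -4), (-4, +2, +0), (+3, +3, +4), (-1, +1, -4), (-3, +5, -4), (-4, +2, +0), (+3, +3, +4), (-1, +1, -4). This is the pattern (-3, +5, -4), (-4, +2, +0), (+3, +3, +4), (-1, +1, -4) repeated.
step 9: apply (-3, +5, -4) → (-13, 21, -24)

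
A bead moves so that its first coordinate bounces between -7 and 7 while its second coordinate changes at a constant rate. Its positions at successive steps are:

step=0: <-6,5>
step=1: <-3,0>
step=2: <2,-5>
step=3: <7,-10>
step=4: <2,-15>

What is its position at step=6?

<-6,-25>

The first coordinate reflects between -7 and 7, moving 5 per step.
  step 5: 2 → -3
  step 6: -3 → -6
The second coordinate changes by -5 each step: at step 6 it is -25.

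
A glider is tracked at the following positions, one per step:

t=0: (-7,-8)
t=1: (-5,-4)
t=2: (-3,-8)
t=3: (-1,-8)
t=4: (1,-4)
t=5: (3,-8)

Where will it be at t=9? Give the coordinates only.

The first coordinate changes by +2 each step, so at step 9 it is -7 + 9·(2) = 11.
The second coordinate repeats the cycle [-8, -4, -8] with period 3; step 9 mod 3 = 0, giving -8.

(11,-8)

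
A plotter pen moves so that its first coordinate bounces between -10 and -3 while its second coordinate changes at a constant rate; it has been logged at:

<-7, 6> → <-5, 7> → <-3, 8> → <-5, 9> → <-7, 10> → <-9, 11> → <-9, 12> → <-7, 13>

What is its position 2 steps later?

The first coordinate travels 2 per step and bounces off the walls at -10 and -3.
  step 8: -7 → -5
  step 9: -5 → -3
The second coordinate changes by +1 each step: at step 9 it is 15.

<-3, 15>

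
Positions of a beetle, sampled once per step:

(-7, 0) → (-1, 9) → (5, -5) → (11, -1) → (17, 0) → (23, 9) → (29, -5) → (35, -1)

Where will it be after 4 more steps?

First: linear, +6 per step → 59 at step 11.
Second: cycles through 0, 9, -5, -1 every 4 steps. Step 11 lands at position 3 of the cycle → -1.

(59, -1)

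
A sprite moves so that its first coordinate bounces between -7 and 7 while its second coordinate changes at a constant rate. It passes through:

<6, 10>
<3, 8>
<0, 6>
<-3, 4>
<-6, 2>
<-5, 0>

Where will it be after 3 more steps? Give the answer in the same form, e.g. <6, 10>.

<4, -6>

The first coordinate travels 3 per step and bounces off the walls at -7 and 7.
  step 6: -5 → -2
  step 7: -2 → 1
  step 8: 1 → 4
The second coordinate changes by -2 each step: at step 8 it is -6.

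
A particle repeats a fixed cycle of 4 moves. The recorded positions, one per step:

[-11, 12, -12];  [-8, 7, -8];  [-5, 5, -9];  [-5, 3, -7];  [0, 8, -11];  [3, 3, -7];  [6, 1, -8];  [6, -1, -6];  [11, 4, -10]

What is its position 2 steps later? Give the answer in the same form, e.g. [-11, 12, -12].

The moves between consecutive positions are [+3, -5, +4], [+3, -2, -1], [+0, -2, +2], [+5, +5, -4], [+3, -5, +4], [+3, -2, -1], [+0, -2, +2], [+5, +5, -4]; they repeat the 4-cycle [[+3, -5, +4], [+3, -2, -1], [+0, -2, +2], [+5, +5, -4]].
step 9: apply [+3, -5, +4] → [14, -1, -6]
step 10: apply [+3, -2, -1] → [17, -3, -7]

[17, -3, -7]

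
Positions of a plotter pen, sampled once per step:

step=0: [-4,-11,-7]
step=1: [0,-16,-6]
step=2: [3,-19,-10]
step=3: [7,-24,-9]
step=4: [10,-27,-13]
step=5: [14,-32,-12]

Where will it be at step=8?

[24,-43,-19]

The moves between consecutive positions are [+4,-5,+1], [+3,-3,-4], [+4,-5,+1], [+3,-3,-4], [+4,-5,+1]; they repeat the 2-cycle [[+4,-5,+1], [+3,-3,-4]].
step 6: apply [+3,-3,-4] → [17,-35,-16]
step 7: apply [+4,-5,+1] → [21,-40,-15]
step 8: apply [+3,-3,-4] → [24,-43,-19]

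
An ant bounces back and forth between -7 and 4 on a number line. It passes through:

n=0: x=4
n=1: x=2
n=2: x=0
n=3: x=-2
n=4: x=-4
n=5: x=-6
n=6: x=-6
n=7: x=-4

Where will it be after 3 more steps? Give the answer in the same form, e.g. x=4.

The value reflects between -7 and 4, moving 2 per step.
  step 8: -4 → -2
  step 9: -2 → 0
  step 10: 0 → 2

x=2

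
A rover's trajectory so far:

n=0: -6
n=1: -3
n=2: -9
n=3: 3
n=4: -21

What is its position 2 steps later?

Step-to-step displacements: +3, -6, +12, -24; each is -2× the previous.
step 5: -21 + 48 → 27
step 6: 27 − 96 → -69

-69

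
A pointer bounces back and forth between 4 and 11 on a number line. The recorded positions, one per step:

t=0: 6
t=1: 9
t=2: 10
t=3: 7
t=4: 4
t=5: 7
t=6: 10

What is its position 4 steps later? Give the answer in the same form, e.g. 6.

The value travels 3 per step and bounces off the walls at 4 and 11.
  step 7: 10 → 9
  step 8: 9 → 6
  step 9: 6 → 5
  step 10: 5 → 8

8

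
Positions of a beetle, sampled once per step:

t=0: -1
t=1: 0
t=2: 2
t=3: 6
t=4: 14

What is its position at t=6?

Consecutive displacements +1, +2, +4, +8 scale by a factor of 2 each step.
step 5: 14 + 16 → 30
step 6: 30 + 32 → 62

62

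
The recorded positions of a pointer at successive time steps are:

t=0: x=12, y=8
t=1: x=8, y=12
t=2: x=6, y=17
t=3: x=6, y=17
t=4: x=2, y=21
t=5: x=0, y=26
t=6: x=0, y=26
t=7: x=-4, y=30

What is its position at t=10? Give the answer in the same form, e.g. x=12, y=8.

x=-10, y=39

Step-to-step displacements: (-4, +4), (-2, +5), (+0, +0), (-4, +4), (-2, +5), (+0, +0), (-4, +4) — a repeating cycle of length 3.
step 8: apply (-2, +5) → x=-6, y=35
step 9: apply (+0, +0) → x=-6, y=35
step 10: apply (-4, +4) → x=-10, y=39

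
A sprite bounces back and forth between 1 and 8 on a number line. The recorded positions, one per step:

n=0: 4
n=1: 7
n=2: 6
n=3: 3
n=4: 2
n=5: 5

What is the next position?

The value reflects between 1 and 8, moving 3 per step.
  step 6: 5 → 8

8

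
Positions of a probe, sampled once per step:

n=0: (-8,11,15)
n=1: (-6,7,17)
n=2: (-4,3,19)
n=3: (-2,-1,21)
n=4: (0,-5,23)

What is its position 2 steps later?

The position changes by (+2,-4,+2) every step.
step 5: (0,-5,23) + (+2,-4,+2) → (2,-9,25)
step 6: (2,-9,25) + (+2,-4,+2) → (4,-13,27)

(4,-13,27)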